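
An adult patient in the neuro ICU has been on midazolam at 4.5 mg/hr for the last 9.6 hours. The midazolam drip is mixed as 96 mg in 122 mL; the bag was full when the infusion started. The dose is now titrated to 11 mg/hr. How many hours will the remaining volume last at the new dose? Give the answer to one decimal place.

4.8 hours

Initial rate:
Concentration = 96 mg ÷ 122 mL = 0.7868852 mg/mL
Rate = 4.5 mg/hr ÷ 0.7868852 mg/mL = 5.71875 mL/hr
Volume infused so far = 5.71875 mL/hr × 9.6 hr = 54.9 mL
Volume remaining = 122 − 54.9 = 67.1 mL
New rate:
Rate = 11 mg/hr ÷ 0.7868852 mg/mL = 13.97917 mL/hr
Time remaining = 67.1 mL ÷ 13.97917 mL/hr = 4.8 hr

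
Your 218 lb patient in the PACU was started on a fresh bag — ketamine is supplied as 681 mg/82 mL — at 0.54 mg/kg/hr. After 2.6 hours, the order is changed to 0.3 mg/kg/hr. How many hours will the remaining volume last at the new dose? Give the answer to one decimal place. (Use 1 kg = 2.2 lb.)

18.2 hours

Initial rate:
Weight = 218 lb ÷ 2.2 lb/kg = 99.09091 kg
Dose = 0.54 mg/kg/hr × 99.09091 kg = 53.50909 mg/hr
Concentration = 681 mg ÷ 82 mL = 8.304878 mg/mL
Rate = 53.50909 mg/hr ÷ 8.304878 mg/mL = 6.443092 mL/hr
Volume infused so far = 6.443092 mL/hr × 2.6 hr = 16.75204 mL
Volume remaining = 82 − 16.75204 = 65.24796 mL
New rate:
Dose = 0.3 mg/kg/hr × 99.09091 kg = 29.72727 mg/hr
Rate = 29.72727 mg/hr ÷ 8.304878 mg/mL = 3.579495 mL/hr
Time remaining = 65.24796 mL ÷ 3.579495 mL/hr = 18.22826 hr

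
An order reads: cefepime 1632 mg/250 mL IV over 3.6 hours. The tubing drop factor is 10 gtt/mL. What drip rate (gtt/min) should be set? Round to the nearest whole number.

12 gtt/min

250 mL ÷ (3.6 hr × 60 = 216 min) = 1.157407 mL/min
1.157407 mL/min × 10 gtt/mL = 11.57407 gtt/min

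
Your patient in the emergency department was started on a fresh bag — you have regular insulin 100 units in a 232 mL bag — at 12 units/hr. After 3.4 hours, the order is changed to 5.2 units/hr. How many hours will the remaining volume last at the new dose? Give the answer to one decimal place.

11.4 hours

Initial rate:
Concentration = 100 units ÷ 232 mL = 0.4310345 units/mL
Rate = 12 units/hr ÷ 0.4310345 units/mL = 27.84 mL/hr
Volume infused so far = 27.84 mL/hr × 3.4 hr = 94.656 mL
Volume remaining = 232 − 94.656 = 137.344 mL
New rate:
Rate = 5.2 units/hr ÷ 0.4310345 units/mL = 12.064 mL/hr
Time remaining = 137.344 mL ÷ 12.064 mL/hr = 11.38462 hr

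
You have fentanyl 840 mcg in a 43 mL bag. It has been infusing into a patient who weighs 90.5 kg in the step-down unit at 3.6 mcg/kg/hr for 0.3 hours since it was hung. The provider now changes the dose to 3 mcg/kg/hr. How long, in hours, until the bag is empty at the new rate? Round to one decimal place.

2.7 hours

Initial rate:
Dose = 3.6 mcg/kg/hr × 90.5 kg = 325.8 mcg/hr
Concentration = 840 mcg ÷ 43 mL = 19.53488 mcg/mL
Rate = 325.8 mcg/hr ÷ 19.53488 mcg/mL = 16.67786 mL/hr
Volume infused so far = 16.67786 mL/hr × 0.3 hr = 5.003357 mL
Volume remaining = 43 − 5.003357 = 37.99664 mL
New rate:
Dose = 3 mcg/kg/hr × 90.5 kg = 271.5 mcg/hr
Rate = 271.5 mcg/hr ÷ 19.53488 mcg/mL = 13.89821 mL/hr
Time remaining = 37.99664 mL ÷ 13.89821 mL/hr = 2.733923 hr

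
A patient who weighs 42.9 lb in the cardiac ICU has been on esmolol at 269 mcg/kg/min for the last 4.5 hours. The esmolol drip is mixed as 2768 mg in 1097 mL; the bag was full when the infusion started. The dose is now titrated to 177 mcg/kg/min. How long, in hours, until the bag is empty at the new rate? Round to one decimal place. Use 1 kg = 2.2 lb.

6.5 hours

Initial rate:
Weight = 42.9 lb ÷ 2.2 lb/kg = 19.5 kg
Dose = 269 mcg/kg/min × 19.5 kg = 5245.5 mcg/min
5245.5 mcg/min × 60 min/hr = 314730 mcg/hr
Concentration = 2768 mg ÷ 1097 mL = 2.523245 mg/mL = 2523.245 mcg/mL
Rate = 314730 mcg/hr ÷ 2523.245 mcg/mL = 124.7322 mL/hr
Volume infused so far = 124.7322 mL/hr × 4.5 hr = 561.295 mL
Volume remaining = 1097 − 561.295 = 535.705 mL
New rate:
Dose = 177 mcg/kg/min × 19.5 kg = 3451.5 mcg/min
3451.5 mcg/min × 60 min/hr = 207090 mcg/hr
Rate = 207090 mcg/hr ÷ 2523.245 mcg/mL = 82.07288 mL/hr
Time remaining = 535.705 mL ÷ 82.07288 mL/hr = 6.527186 hr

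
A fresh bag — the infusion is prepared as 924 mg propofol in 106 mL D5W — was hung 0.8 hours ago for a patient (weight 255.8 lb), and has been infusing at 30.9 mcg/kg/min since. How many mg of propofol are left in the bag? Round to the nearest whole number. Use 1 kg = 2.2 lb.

Weight = 255.8 lb ÷ 2.2 lb/kg = 116.2727 kg
Dose = 30.9 mcg/kg/min × 116.2727 kg = 3592.827 mcg/min
3592.827 mcg/min × 60 min/hr = 215569.6 mcg/hr
Concentration = 924 mg ÷ 106 mL = 8.716981 mg/mL = 8716.981 mcg/mL
Rate = 215569.6 mcg/hr ÷ 8716.981 mcg/mL = 24.72985 mL/hr
Volume infused = 24.72985 mL/hr × 0.8 hr = 19.78388 mL
Volume remaining = 106 − 19.78388 = 86.21612 mL
Drug remaining = 86.21612 mL × 8716.981 mcg/mL = 751544.3 mcg = 751.5443 mg

752 mg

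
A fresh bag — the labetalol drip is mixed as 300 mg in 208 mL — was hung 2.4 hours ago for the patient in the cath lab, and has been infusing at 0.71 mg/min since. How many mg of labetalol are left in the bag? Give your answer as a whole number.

198 mg

0.71 mg/min × 60 min/hr = 42.6 mg/hr
Concentration = 300 mg ÷ 208 mL = 1.442308 mg/mL
Rate = 42.6 mg/hr ÷ 1.442308 mg/mL = 29.536 mL/hr
Volume infused = 29.536 mL/hr × 2.4 hr = 70.8864 mL
Volume remaining = 208 − 70.8864 = 137.1136 mL
Drug remaining = 137.1136 mL × 1.442308 mg/mL = 197.76 mg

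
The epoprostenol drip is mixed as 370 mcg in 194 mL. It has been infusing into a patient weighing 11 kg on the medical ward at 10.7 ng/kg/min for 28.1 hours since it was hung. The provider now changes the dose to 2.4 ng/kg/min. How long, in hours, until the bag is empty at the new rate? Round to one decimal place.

Initial rate:
Dose = 10.7 ng/kg/min × 11 kg = 117.7 ng/min
117.7 ng/min × 60 min/hr = 7062 ng/hr
Concentration = 370 mcg ÷ 194 mL = 1.907216 mcg/mL = 1907.216 ng/mL
Rate = 7062 ng/hr ÷ 1907.216 ng/mL = 3.702778 mL/hr
Volume infused so far = 3.702778 mL/hr × 28.1 hr = 104.0481 mL
Volume remaining = 194 − 104.0481 = 89.95193 mL
New rate:
Dose = 2.4 ng/kg/min × 11 kg = 26.4 ng/min
26.4 ng/min × 60 min/hr = 1584 ng/hr
Rate = 1584 ng/hr ÷ 1907.216 ng/mL = 0.8305297 mL/hr
Time remaining = 89.95193 mL ÷ 0.8305297 mL/hr = 108.3067 hr

108.3 hours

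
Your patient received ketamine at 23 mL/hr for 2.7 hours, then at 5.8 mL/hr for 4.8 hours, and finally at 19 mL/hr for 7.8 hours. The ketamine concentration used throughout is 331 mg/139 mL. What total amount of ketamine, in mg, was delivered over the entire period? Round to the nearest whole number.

567 mg

Concentration = 331 mg ÷ 139 mL = 2.381295 mg/mL
Stage 1: 23 mL/hr × 2.7 hr = 62.1 mL → 62.1 mL × 2.381295 mg/mL = 147.8784 mg
Stage 2: 5.8 mL/hr × 4.8 hr = 27.84 mL → 27.84 mL × 2.381295 mg/mL = 66.29525 mg
Stage 3: 19 mL/hr × 7.8 hr = 148.2 mL → 148.2 mL × 2.381295 mg/mL = 352.9079 mg
Total = 147.8784 + 66.29525 + 352.9079 = 567.0816 mg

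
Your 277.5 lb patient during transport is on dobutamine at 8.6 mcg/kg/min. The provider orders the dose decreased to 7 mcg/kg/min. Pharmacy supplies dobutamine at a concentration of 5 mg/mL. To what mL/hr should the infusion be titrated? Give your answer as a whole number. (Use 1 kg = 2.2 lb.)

Weight = 277.5 lb ÷ 2.2 lb/kg = 126.1364 kg
Dose = 7 mcg/kg/min × 126.1364 kg = 882.9545 mcg/min
882.9545 mcg/min × 60 min/hr = 52977.27 mcg/hr
Concentration = 5 mg/mL = 5000 mcg/mL
Rate = 52977.27 mcg/hr ÷ 5000 mcg/mL = 10.59545 mL/hr

11 mL/hr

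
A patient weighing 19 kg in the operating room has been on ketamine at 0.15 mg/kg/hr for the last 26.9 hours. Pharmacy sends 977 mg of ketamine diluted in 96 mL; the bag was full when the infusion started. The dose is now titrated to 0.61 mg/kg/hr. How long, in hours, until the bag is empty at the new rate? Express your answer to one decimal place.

77.7 hours

Initial rate:
Dose = 0.15 mg/kg/hr × 19 kg = 2.85 mg/hr
Concentration = 977 mg ÷ 96 mL = 10.17708 mg/mL
Rate = 2.85 mg/hr ÷ 10.17708 mg/mL = 0.2800409 mL/hr
Volume infused so far = 0.2800409 mL/hr × 26.9 hr = 7.533101 mL
Volume remaining = 96 − 7.533101 = 88.4669 mL
New rate:
Dose = 0.61 mg/kg/hr × 19 kg = 11.59 mg/hr
Rate = 11.59 mg/hr ÷ 10.17708 mg/mL = 1.138833 mL/hr
Time remaining = 88.4669 mL ÷ 1.138833 mL/hr = 77.68205 hr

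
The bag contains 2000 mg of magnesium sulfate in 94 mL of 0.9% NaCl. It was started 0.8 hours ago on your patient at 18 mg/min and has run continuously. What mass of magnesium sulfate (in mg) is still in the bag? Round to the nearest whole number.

18 mg/min × 60 min/hr = 1080 mg/hr
Concentration = 2000 mg ÷ 94 mL = 21.2766 mg/mL
Rate = 1080 mg/hr ÷ 21.2766 mg/mL = 50.76 mL/hr
Volume infused = 50.76 mL/hr × 0.8 hr = 40.608 mL
Volume remaining = 94 − 40.608 = 53.392 mL
Drug remaining = 53.392 mL × 21.2766 mg/mL = 1136 mg

1136 mg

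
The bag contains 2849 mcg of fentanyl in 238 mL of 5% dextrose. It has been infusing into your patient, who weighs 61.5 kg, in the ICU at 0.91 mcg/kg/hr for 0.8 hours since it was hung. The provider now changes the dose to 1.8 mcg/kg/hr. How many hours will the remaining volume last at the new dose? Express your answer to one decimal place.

Initial rate:
Dose = 0.91 mcg/kg/hr × 61.5 kg = 55.965 mcg/hr
Concentration = 2849 mcg ÷ 238 mL = 11.97059 mcg/mL
Rate = 55.965 mcg/hr ÷ 11.97059 mcg/mL = 4.675209 mL/hr
Volume infused so far = 4.675209 mL/hr × 0.8 hr = 3.740167 mL
Volume remaining = 238 − 3.740167 = 234.2598 mL
New rate:
Dose = 1.8 mcg/kg/hr × 61.5 kg = 110.7 mcg/hr
Rate = 110.7 mcg/hr ÷ 11.97059 mcg/mL = 9.247666 mL/hr
Time remaining = 234.2598 mL ÷ 9.247666 mL/hr = 25.33178 hr

25.3 hours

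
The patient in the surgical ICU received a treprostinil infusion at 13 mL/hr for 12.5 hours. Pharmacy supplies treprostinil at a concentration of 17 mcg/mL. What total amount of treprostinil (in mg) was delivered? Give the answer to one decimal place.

2.8 mg

Concentration = 17 mcg/mL = 17000 ng/mL
Drug rate = 13 mL/hr × 17000 ng/mL = 221000 ng/hr
Total = 221000 ng/hr × 12.5 hr = 2762500 ng = 2.7625 mg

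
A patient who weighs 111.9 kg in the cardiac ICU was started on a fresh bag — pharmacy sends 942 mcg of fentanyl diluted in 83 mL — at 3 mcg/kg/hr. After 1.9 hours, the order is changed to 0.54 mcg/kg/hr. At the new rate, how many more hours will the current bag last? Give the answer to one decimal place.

5.0 hours

Initial rate:
Dose = 3 mcg/kg/hr × 111.9 kg = 335.7 mcg/hr
Concentration = 942 mcg ÷ 83 mL = 11.3494 mcg/mL
Rate = 335.7 mcg/hr ÷ 11.3494 mcg/mL = 29.57866 mL/hr
Volume infused so far = 29.57866 mL/hr × 1.9 hr = 56.19946 mL
Volume remaining = 83 − 56.19946 = 26.80054 mL
New rate:
Dose = 0.54 mcg/kg/hr × 111.9 kg = 60.426 mcg/hr
Rate = 60.426 mcg/hr ÷ 11.3494 mcg/mL = 5.324159 mL/hr
Time remaining = 26.80054 mL ÷ 5.324159 mL/hr = 5.03376 hr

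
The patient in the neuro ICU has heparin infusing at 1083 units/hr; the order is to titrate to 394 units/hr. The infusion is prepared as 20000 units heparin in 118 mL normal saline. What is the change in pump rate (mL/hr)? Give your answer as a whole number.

At the current dose:
Concentration = 20000 units ÷ 118 mL = 169.4915 units/mL
Rate = 1083 units/hr ÷ 169.4915 units/mL = 6.3897 mL/hr
At the new dose:
Rate = 394 units/hr ÷ 169.4915 units/mL = 2.3246 mL/hr
Change = 2.3246 − 6.3897 = -4.0651 mL/hr → 4.0651 mL/hr decrease

4 mL/hr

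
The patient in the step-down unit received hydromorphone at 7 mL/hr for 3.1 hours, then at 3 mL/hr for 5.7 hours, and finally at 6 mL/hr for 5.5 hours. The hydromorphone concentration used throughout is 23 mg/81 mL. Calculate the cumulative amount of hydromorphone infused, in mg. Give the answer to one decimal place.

Concentration = 23 mg ÷ 81 mL = 0.2839506 mg/mL
Stage 1: 7 mL/hr × 3.1 hr = 21.7 mL → 21.7 mL × 0.2839506 mg/mL = 6.161728 mg
Stage 2: 3 mL/hr × 5.7 hr = 17.1 mL → 17.1 mL × 0.2839506 mg/mL = 4.855556 mg
Stage 3: 6 mL/hr × 5.5 hr = 33 mL → 33 mL × 0.2839506 mg/mL = 9.37037 mg
Total = 6.161728 + 4.855556 + 9.37037 = 20.38765 mg

20.4 mg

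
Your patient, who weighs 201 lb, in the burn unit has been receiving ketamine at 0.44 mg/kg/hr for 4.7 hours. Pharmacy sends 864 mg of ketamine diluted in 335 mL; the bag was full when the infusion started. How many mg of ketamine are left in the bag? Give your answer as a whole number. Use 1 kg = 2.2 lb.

675 mg

Weight = 201 lb ÷ 2.2 lb/kg = 91.36364 kg
Dose = 0.44 mg/kg/hr × 91.36364 kg = 40.2 mg/hr
Concentration = 864 mg ÷ 335 mL = 2.579104 mg/mL
Rate = 40.2 mg/hr ÷ 2.579104 mg/mL = 15.58681 mL/hr
Volume infused = 15.58681 mL/hr × 4.7 hr = 73.25799 mL
Volume remaining = 335 − 73.25799 = 261.742 mL
Drug remaining = 261.742 mL × 2.579104 mg/mL = 675.06 mg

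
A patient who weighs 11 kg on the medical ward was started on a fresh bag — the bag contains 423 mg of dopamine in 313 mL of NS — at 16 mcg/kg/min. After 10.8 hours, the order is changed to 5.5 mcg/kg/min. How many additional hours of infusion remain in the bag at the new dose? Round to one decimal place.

85.1 hours

Initial rate:
Dose = 16 mcg/kg/min × 11 kg = 176 mcg/min
176 mcg/min × 60 min/hr = 10560 mcg/hr
Concentration = 423 mg ÷ 313 mL = 1.351438 mg/mL = 1351.438 mcg/mL
Rate = 10560 mcg/hr ÷ 1351.438 mcg/mL = 7.813901 mL/hr
Volume infused so far = 7.813901 mL/hr × 10.8 hr = 84.39013 mL
Volume remaining = 313 − 84.39013 = 228.6099 mL
New rate:
Dose = 5.5 mcg/kg/min × 11 kg = 60.5 mcg/min
60.5 mcg/min × 60 min/hr = 3630 mcg/hr
Rate = 3630 mcg/hr ÷ 1351.438 mcg/mL = 2.686028 mL/hr
Time remaining = 228.6099 mL ÷ 2.686028 mL/hr = 85.11074 hr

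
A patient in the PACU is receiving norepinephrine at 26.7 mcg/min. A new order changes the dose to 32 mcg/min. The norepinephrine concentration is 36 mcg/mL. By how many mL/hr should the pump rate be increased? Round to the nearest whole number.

At the current dose:
26.7 mcg/min × 60 min/hr = 1602 mcg/hr
Rate = 1602 mcg/hr ÷ 36 mcg/mL = 44.5 mL/hr
At the new dose:
32 mcg/min × 60 min/hr = 1920 mcg/hr
Rate = 1920 mcg/hr ÷ 36 mcg/mL = 53.33333 mL/hr
Change = 53.33333 − 44.5 = 8.833333 mL/hr → 8.833333 mL/hr increase

9 mL/hr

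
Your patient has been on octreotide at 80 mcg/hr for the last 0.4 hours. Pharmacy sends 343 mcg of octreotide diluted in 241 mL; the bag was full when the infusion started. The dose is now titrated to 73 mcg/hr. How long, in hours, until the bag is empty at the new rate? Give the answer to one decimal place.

4.3 hours

Initial rate:
Concentration = 343 mcg ÷ 241 mL = 1.423237 mcg/mL
Rate = 80 mcg/hr ÷ 1.423237 mcg/mL = 56.20991 mL/hr
Volume infused so far = 56.20991 mL/hr × 0.4 hr = 22.48397 mL
Volume remaining = 241 − 22.48397 = 218.516 mL
New rate:
Rate = 73 mcg/hr ÷ 1.423237 mcg/mL = 51.29155 mL/hr
Time remaining = 218.516 mL ÷ 51.29155 mL/hr = 4.260274 hr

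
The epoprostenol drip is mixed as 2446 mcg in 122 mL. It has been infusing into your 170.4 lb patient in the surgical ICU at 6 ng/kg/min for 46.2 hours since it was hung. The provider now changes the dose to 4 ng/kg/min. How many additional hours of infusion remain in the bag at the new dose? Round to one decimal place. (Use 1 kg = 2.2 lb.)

Initial rate:
Weight = 170.4 lb ÷ 2.2 lb/kg = 77.45455 kg
Dose = 6 ng/kg/min × 77.45455 kg = 464.7273 ng/min
464.7273 ng/min × 60 min/hr = 27883.64 ng/hr
Concentration = 2446 mcg ÷ 122 mL = 20.04918 mcg/mL = 20049.18 ng/mL
Rate = 27883.64 ng/hr ÷ 20049.18 ng/mL = 1.390762 mL/hr
Volume infused so far = 1.390762 mL/hr × 46.2 hr = 64.2532 mL
Volume remaining = 122 − 64.2532 = 57.7468 mL
New rate:
Dose = 4 ng/kg/min × 77.45455 kg = 309.8182 ng/min
309.8182 ng/min × 60 min/hr = 18589.09 ng/hr
Rate = 18589.09 ng/hr ÷ 20049.18 ng/mL = 0.9271746 mL/hr
Time remaining = 57.7468 mL ÷ 0.9271746 mL/hr = 62.28255 hr

62.3 hours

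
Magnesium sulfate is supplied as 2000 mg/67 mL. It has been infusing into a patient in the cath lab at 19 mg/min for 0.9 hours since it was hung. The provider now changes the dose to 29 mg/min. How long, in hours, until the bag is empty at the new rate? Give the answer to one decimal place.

Initial rate:
19 mg/min × 60 min/hr = 1140 mg/hr
Concentration = 2000 mg ÷ 67 mL = 29.85075 mg/mL
Rate = 1140 mg/hr ÷ 29.85075 mg/mL = 38.19 mL/hr
Volume infused so far = 38.19 mL/hr × 0.9 hr = 34.371 mL
Volume remaining = 67 − 34.371 = 32.629 mL
New rate:
29 mg/min × 60 min/hr = 1740 mg/hr
Rate = 1740 mg/hr ÷ 29.85075 mg/mL = 58.29 mL/hr
Time remaining = 32.629 mL ÷ 58.29 mL/hr = 0.5597701 hr

0.6 hours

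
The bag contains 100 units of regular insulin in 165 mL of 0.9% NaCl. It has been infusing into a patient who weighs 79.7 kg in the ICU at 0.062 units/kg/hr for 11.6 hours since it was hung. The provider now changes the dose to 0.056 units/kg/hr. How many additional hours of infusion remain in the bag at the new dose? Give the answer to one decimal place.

Initial rate:
Dose = 0.062 units/kg/hr × 79.7 kg = 4.9414 units/hr
Concentration = 100 units ÷ 165 mL = 0.6060606 units/mL
Rate = 4.9414 units/hr ÷ 0.6060606 units/mL = 8.15331 mL/hr
Volume infused so far = 8.15331 mL/hr × 11.6 hr = 94.5784 mL
Volume remaining = 165 − 94.5784 = 70.4216 mL
New rate:
Dose = 0.056 units/kg/hr × 79.7 kg = 4.4632 units/hr
Rate = 4.4632 units/hr ÷ 0.6060606 units/mL = 7.36428 mL/hr
Time remaining = 70.4216 mL ÷ 7.36428 mL/hr = 9.562592 hr

9.6 hours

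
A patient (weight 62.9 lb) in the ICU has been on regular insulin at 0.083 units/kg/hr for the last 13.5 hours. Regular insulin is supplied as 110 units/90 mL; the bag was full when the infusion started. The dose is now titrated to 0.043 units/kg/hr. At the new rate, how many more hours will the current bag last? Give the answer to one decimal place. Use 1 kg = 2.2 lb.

63.4 hours

Initial rate:
Weight = 62.9 lb ÷ 2.2 lb/kg = 28.59091 kg
Dose = 0.083 units/kg/hr × 28.59091 kg = 2.373045 units/hr
Concentration = 110 units ÷ 90 mL = 1.222222 units/mL
Rate = 2.373045 units/hr ÷ 1.222222 units/mL = 1.941583 mL/hr
Volume infused so far = 1.941583 mL/hr × 13.5 hr = 26.21137 mL
Volume remaining = 90 − 26.21137 = 63.78863 mL
New rate:
Dose = 0.043 units/kg/hr × 28.59091 kg = 1.229409 units/hr
Rate = 1.229409 units/hr ÷ 1.222222 units/mL = 1.00588 mL/hr
Time remaining = 63.78863 mL ÷ 1.00588 mL/hr = 63.41574 hr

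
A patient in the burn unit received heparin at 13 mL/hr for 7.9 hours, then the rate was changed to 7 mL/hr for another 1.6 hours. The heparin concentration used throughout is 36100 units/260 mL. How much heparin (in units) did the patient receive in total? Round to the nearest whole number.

15815 units

Concentration = 36100 units ÷ 260 mL = 138.8462 units/mL
Stage 1: 13 mL/hr × 7.9 hr = 102.7 mL → 102.7 mL × 138.8462 units/mL = 14259.5 units
Stage 2: 7 mL/hr × 1.6 hr = 11.2 mL → 11.2 mL × 138.8462 units/mL = 1555.077 units
Total = 14259.5 + 1555.077 = 15814.58 units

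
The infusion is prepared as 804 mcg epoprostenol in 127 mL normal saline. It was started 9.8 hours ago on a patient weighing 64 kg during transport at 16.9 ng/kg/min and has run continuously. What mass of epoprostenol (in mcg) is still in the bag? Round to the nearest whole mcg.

Dose = 16.9 ng/kg/min × 64 kg = 1081.6 ng/min
1081.6 ng/min × 60 min/hr = 64896 ng/hr
Concentration = 804 mcg ÷ 127 mL = 6.330709 mcg/mL = 6330.709 ng/mL
Rate = 64896 ng/hr ÷ 6330.709 ng/mL = 10.25099 mL/hr
Volume infused = 10.25099 mL/hr × 9.8 hr = 100.4597 mL
Volume remaining = 127 − 100.4597 = 26.54035 mL
Drug remaining = 26.54035 mL × 6330.709 ng/mL = 168019.2 ng = 168.0192 mcg

168 mcg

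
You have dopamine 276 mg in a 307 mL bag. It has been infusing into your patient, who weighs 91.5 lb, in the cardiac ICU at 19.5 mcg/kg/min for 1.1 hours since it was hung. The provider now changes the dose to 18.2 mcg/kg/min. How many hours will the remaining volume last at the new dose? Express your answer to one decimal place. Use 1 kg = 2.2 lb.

4.9 hours

Initial rate:
Weight = 91.5 lb ÷ 2.2 lb/kg = 41.59091 kg
Dose = 19.5 mcg/kg/min × 41.59091 kg = 811.0227 mcg/min
811.0227 mcg/min × 60 min/hr = 48661.36 mcg/hr
Concentration = 276 mg ÷ 307 mL = 0.8990228 mg/mL = 899.0228 mcg/mL
Rate = 48661.36 mcg/hr ÷ 899.0228 mcg/mL = 54.12695 mL/hr
Volume infused so far = 54.12695 mL/hr × 1.1 hr = 59.53965 mL
Volume remaining = 307 − 59.53965 = 247.4604 mL
New rate:
Dose = 18.2 mcg/kg/min × 41.59091 kg = 756.9545 mcg/min
756.9545 mcg/min × 60 min/hr = 45417.27 mcg/hr
Rate = 45417.27 mcg/hr ÷ 899.0228 mcg/mL = 50.51849 mL/hr
Time remaining = 247.4604 mL ÷ 50.51849 mL/hr = 4.898412 hr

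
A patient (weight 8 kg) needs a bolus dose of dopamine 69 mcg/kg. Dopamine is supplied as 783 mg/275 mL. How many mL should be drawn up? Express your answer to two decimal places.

Dose = 69 mcg/kg × 8 kg = 552 mcg
Concentration = 783 mg ÷ 275 mL = 2.847273 mg/mL = 2847.273 mcg/mL
Volume = 552 mcg ÷ 2847.273 mcg/mL = 0.1938697 mL

0.19 mL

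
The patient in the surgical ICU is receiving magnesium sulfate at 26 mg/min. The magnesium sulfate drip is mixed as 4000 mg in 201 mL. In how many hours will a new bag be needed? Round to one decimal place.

2.6 hours

26 mg/min × 60 min/hr = 1560 mg/hr
Concentration = 4000 mg ÷ 201 mL = 19.9005 mg/mL
Rate = 1560 mg/hr ÷ 19.9005 mg/mL = 78.39 mL/hr
Duration = 201 mL ÷ 78.39 mL/hr = 2.564103 hr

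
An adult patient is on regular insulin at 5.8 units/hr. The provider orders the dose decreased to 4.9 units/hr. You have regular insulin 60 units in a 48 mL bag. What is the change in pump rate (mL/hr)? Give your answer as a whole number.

At the current dose:
Concentration = 60 units ÷ 48 mL = 1.25 units/mL
Rate = 5.8 units/hr ÷ 1.25 units/mL = 4.64 mL/hr
At the new dose:
Rate = 4.9 units/hr ÷ 1.25 units/mL = 3.92 mL/hr
Change = 3.92 − 4.64 = -0.72 mL/hr → 0.72 mL/hr decrease

1 mL/hr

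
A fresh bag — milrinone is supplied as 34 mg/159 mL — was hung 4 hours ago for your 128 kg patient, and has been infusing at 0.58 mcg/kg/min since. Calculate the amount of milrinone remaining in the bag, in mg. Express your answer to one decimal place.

16.2 mg

Dose = 0.58 mcg/kg/min × 128 kg = 74.24 mcg/min
74.24 mcg/min × 60 min/hr = 4454.4 mcg/hr
Concentration = 34 mg ÷ 159 mL = 0.2138365 mg/mL = 213.8365 mcg/mL
Rate = 4454.4 mcg/hr ÷ 213.8365 mcg/mL = 20.83087 mL/hr
Volume infused = 20.83087 mL/hr × 4 hr = 83.32348 mL
Volume remaining = 159 − 83.32348 = 75.67652 mL
Drug remaining = 75.67652 mL × 213.8365 mcg/mL = 16182.4 mcg = 16.1824 mg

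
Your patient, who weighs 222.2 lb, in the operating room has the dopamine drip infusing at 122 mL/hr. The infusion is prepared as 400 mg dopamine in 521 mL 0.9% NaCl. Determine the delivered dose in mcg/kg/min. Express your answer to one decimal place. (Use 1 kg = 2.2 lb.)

15.5 mcg/kg/min

Weight = 222.2 lb ÷ 2.2 lb/kg = 101 kg
Concentration = 400 mg ÷ 521 mL = 0.7677543 mg/mL = 767.7543 mcg/mL
Drug rate = 122 mL/hr × 767.7543 mcg/mL = 93666.03 mcg/hr
93666.03 mcg/hr ÷ 60 min/hr = 1561.1 mcg/min
1561.1 mcg/min ÷ 101 kg = 15.45644 mcg/kg/min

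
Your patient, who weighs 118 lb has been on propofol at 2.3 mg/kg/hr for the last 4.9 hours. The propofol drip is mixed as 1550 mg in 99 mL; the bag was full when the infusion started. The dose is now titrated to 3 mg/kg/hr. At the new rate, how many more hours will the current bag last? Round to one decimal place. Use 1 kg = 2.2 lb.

5.9 hours

Initial rate:
Weight = 118 lb ÷ 2.2 lb/kg = 53.63636 kg
Dose = 2.3 mg/kg/hr × 53.63636 kg = 123.3636 mg/hr
Concentration = 1550 mg ÷ 99 mL = 15.65657 mg/mL
Rate = 123.3636 mg/hr ÷ 15.65657 mg/mL = 7.879355 mL/hr
Volume infused so far = 7.879355 mL/hr × 4.9 hr = 38.60884 mL
Volume remaining = 99 − 38.60884 = 60.39116 mL
New rate:
Dose = 3 mg/kg/hr × 53.63636 kg = 160.9091 mg/hr
Rate = 160.9091 mg/hr ÷ 15.65657 mg/mL = 10.27742 mL/hr
Time remaining = 60.39116 mL ÷ 10.27742 mL/hr = 5.876102 hr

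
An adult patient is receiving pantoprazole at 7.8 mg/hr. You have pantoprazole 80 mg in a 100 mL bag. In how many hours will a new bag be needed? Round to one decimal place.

Concentration = 80 mg ÷ 100 mL = 0.8 mg/mL
Rate = 7.8 mg/hr ÷ 0.8 mg/mL = 9.75 mL/hr
Duration = 100 mL ÷ 9.75 mL/hr = 10.25641 hr

10.3 hours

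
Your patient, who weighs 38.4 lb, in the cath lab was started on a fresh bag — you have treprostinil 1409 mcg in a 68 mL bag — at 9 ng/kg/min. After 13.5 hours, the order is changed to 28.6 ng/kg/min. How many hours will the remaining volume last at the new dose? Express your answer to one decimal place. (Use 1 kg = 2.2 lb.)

42.8 hours

Initial rate:
Weight = 38.4 lb ÷ 2.2 lb/kg = 17.45455 kg
Dose = 9 ng/kg/min × 17.45455 kg = 157.0909 ng/min
157.0909 ng/min × 60 min/hr = 9425.455 ng/hr
Concentration = 1409 mcg ÷ 68 mL = 20.72059 mcg/mL = 20720.59 ng/mL
Rate = 9425.455 ng/hr ÷ 20720.59 ng/mL = 0.4548835 mL/hr
Volume infused so far = 0.4548835 mL/hr × 13.5 hr = 6.140928 mL
Volume remaining = 68 − 6.140928 = 61.85907 mL
New rate:
Dose = 28.6 ng/kg/min × 17.45455 kg = 499.2 ng/min
499.2 ng/min × 60 min/hr = 29952 ng/hr
Rate = 29952 ng/hr ÷ 20720.59 ng/mL = 1.445519 mL/hr
Time remaining = 61.85907 mL ÷ 1.445519 mL/hr = 42.79368 hr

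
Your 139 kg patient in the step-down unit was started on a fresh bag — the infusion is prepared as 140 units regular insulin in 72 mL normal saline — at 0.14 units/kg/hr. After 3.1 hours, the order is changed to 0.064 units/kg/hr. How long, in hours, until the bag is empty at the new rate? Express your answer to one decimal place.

9.0 hours

Initial rate:
Dose = 0.14 units/kg/hr × 139 kg = 19.46 units/hr
Concentration = 140 units ÷ 72 mL = 1.944444 units/mL
Rate = 19.46 units/hr ÷ 1.944444 units/mL = 10.008 mL/hr
Volume infused so far = 10.008 mL/hr × 3.1 hr = 31.0248 mL
Volume remaining = 72 − 31.0248 = 40.9752 mL
New rate:
Dose = 0.064 units/kg/hr × 139 kg = 8.896 units/hr
Rate = 8.896 units/hr ÷ 1.944444 units/mL = 4.575086 mL/hr
Time remaining = 40.9752 mL ÷ 4.575086 mL/hr = 8.95616 hr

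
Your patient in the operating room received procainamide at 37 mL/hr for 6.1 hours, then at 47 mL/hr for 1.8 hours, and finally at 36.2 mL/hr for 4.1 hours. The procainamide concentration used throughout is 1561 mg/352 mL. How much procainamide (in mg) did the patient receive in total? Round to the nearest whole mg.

2034 mg

Concentration = 1561 mg ÷ 352 mL = 4.434659 mg/mL
Stage 1: 37 mL/hr × 6.1 hr = 225.7 mL → 225.7 mL × 4.434659 mg/mL = 1000.903 mg
Stage 2: 47 mL/hr × 1.8 hr = 84.6 mL → 84.6 mL × 4.434659 mg/mL = 375.1722 mg
Stage 3: 36.2 mL/hr × 4.1 hr = 148.42 mL → 148.42 mL × 4.434659 mg/mL = 658.1921 mg
Total = 1000.903 + 375.1722 + 658.1921 = 2034.267 mg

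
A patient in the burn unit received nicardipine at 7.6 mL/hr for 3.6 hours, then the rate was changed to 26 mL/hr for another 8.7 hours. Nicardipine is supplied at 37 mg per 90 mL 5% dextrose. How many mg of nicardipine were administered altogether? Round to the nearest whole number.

Concentration = 37 mg ÷ 90 mL = 0.4111111 mg/mL
Stage 1: 7.6 mL/hr × 3.6 hr = 27.36 mL → 27.36 mL × 0.4111111 mg/mL = 11.248 mg
Stage 2: 26 mL/hr × 8.7 hr = 226.2 mL → 226.2 mL × 0.4111111 mg/mL = 92.99333 mg
Total = 11.248 + 92.99333 = 104.2413 mg

104 mg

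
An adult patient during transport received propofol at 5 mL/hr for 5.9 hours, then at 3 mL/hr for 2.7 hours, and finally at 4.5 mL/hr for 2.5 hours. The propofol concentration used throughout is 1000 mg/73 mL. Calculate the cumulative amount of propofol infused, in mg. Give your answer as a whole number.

669 mg

Concentration = 1000 mg ÷ 73 mL = 13.69863 mg/mL
Stage 1: 5 mL/hr × 5.9 hr = 29.5 mL → 29.5 mL × 13.69863 mg/mL = 404.1096 mg
Stage 2: 3 mL/hr × 2.7 hr = 8.1 mL → 8.1 mL × 13.69863 mg/mL = 110.9589 mg
Stage 3: 4.5 mL/hr × 2.5 hr = 11.25 mL → 11.25 mL × 13.69863 mg/mL = 154.1096 mg
Total = 404.1096 + 110.9589 + 154.1096 = 669.1781 mg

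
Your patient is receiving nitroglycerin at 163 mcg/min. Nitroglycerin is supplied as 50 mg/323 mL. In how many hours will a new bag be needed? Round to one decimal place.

5.1 hours

163 mcg/min × 60 min/hr = 9780 mcg/hr
Concentration = 50 mg ÷ 323 mL = 0.1547988 mg/mL = 154.7988 mcg/mL
Rate = 9780 mcg/hr ÷ 154.7988 mcg/mL = 63.1788 mL/hr
Duration = 323 mL ÷ 63.1788 mL/hr = 5.112474 hr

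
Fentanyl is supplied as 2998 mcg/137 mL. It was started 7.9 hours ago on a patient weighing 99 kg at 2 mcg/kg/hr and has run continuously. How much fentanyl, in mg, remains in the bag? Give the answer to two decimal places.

1.43 mg

Dose = 2 mcg/kg/hr × 99 kg = 198 mcg/hr
Concentration = 2998 mcg ÷ 137 mL = 21.88321 mcg/mL
Rate = 198 mcg/hr ÷ 21.88321 mcg/mL = 9.048032 mL/hr
Volume infused = 9.048032 mL/hr × 7.9 hr = 71.47945 mL
Volume remaining = 137 − 71.47945 = 65.52055 mL
Drug remaining = 65.52055 mL × 21.88321 mcg/mL = 1433.8 mcg = 1.4338 mg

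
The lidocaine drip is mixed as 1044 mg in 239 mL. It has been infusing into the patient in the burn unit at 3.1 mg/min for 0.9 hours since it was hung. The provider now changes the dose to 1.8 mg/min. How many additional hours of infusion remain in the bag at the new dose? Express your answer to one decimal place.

Initial rate:
3.1 mg/min × 60 min/hr = 186 mg/hr
Concentration = 1044 mg ÷ 239 mL = 4.368201 mg/mL
Rate = 186 mg/hr ÷ 4.368201 mg/mL = 42.58046 mL/hr
Volume infused so far = 42.58046 mL/hr × 0.9 hr = 38.32241 mL
Volume remaining = 239 − 38.32241 = 200.6776 mL
New rate:
1.8 mg/min × 60 min/hr = 108 mg/hr
Rate = 108 mg/hr ÷ 4.368201 mg/mL = 24.72414 mL/hr
Time remaining = 200.6776 mL ÷ 24.72414 mL/hr = 8.116667 hr

8.1 hours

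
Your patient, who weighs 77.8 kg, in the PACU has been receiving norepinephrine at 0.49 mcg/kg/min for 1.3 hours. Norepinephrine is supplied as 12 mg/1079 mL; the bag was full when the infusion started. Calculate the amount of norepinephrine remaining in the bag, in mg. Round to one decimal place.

Dose = 0.49 mcg/kg/min × 77.8 kg = 38.122 mcg/min
38.122 mcg/min × 60 min/hr = 2287.32 mcg/hr
Concentration = 12 mg ÷ 1079 mL = 0.01112141 mg/mL = 11.12141 mcg/mL
Rate = 2287.32 mcg/hr ÷ 11.12141 mcg/mL = 205.6682 mL/hr
Volume infused = 205.6682 mL/hr × 1.3 hr = 267.3686 mL
Volume remaining = 1079 − 267.3686 = 811.6314 mL
Drug remaining = 811.6314 mL × 11.12141 mcg/mL = 9026.484 mcg = 9.026484 mg

9.0 mg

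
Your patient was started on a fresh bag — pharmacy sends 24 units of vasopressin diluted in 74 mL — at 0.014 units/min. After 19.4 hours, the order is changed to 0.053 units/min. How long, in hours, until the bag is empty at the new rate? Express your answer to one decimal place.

Initial rate:
0.014 units/min × 60 min/hr = 0.84 units/hr
Concentration = 24 units ÷ 74 mL = 0.3243243 units/mL
Rate = 0.84 units/hr ÷ 0.3243243 units/mL = 2.59 mL/hr
Volume infused so far = 2.59 mL/hr × 19.4 hr = 50.246 mL
Volume remaining = 74 − 50.246 = 23.754 mL
New rate:
0.053 units/min × 60 min/hr = 3.18 units/hr
Rate = 3.18 units/hr ÷ 0.3243243 units/mL = 9.805 mL/hr
Time remaining = 23.754 mL ÷ 9.805 mL/hr = 2.422642 hr

2.4 hours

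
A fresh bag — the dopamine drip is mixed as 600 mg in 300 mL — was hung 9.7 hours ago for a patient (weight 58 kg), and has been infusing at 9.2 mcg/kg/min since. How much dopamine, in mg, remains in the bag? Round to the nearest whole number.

Dose = 9.2 mcg/kg/min × 58 kg = 533.6 mcg/min
533.6 mcg/min × 60 min/hr = 32016 mcg/hr
Concentration = 600 mg ÷ 300 mL = 2 mg/mL = 2000 mcg/mL
Rate = 32016 mcg/hr ÷ 2000 mcg/mL = 16.008 mL/hr
Volume infused = 16.008 mL/hr × 9.7 hr = 155.2776 mL
Volume remaining = 300 − 155.2776 = 144.7224 mL
Drug remaining = 144.7224 mL × 2000 mcg/mL = 289444.8 mcg = 289.4448 mg

289 mg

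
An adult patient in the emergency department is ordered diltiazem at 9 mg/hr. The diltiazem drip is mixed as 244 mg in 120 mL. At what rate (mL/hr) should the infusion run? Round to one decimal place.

Concentration = 244 mg ÷ 120 mL = 2.033333 mg/mL
Rate = 9 mg/hr ÷ 2.033333 mg/mL = 4.42623 mL/hr

4.4 mL/hr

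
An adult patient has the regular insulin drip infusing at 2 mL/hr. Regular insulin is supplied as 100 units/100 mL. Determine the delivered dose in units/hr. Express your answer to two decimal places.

2.00 units/hr

Concentration = 100 units ÷ 100 mL = 1 units/mL
Drug rate = 2 mL/hr × 1 units/mL = 2 units/hr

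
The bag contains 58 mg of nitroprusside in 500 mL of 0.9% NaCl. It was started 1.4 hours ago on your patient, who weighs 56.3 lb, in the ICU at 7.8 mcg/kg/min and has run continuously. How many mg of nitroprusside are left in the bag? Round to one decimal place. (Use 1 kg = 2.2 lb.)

Weight = 56.3 lb ÷ 2.2 lb/kg = 25.59091 kg
Dose = 7.8 mcg/kg/min × 25.59091 kg = 199.6091 mcg/min
199.6091 mcg/min × 60 min/hr = 11976.55 mcg/hr
Concentration = 58 mg ÷ 500 mL = 0.116 mg/mL = 116 mcg/mL
Rate = 11976.55 mcg/hr ÷ 116 mcg/mL = 103.2461 mL/hr
Volume infused = 103.2461 mL/hr × 1.4 hr = 144.5445 mL
Volume remaining = 500 − 144.5445 = 355.4555 mL
Drug remaining = 355.4555 mL × 116 mcg/mL = 41232.84 mcg = 41.23284 mg

41.2 mg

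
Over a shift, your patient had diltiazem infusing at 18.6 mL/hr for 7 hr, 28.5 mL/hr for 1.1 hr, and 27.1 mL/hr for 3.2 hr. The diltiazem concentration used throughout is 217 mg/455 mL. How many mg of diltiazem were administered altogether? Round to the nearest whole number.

118 mg

Concentration = 217 mg ÷ 455 mL = 0.4769231 mg/mL
Stage 1: 18.6 mL/hr × 7 hr = 130.2 mL → 130.2 mL × 0.4769231 mg/mL = 62.09538 mg
Stage 2: 28.5 mL/hr × 1.1 hr = 31.35 mL → 31.35 mL × 0.4769231 mg/mL = 14.95154 mg
Stage 3: 27.1 mL/hr × 3.2 hr = 86.72 mL → 86.72 mL × 0.4769231 mg/mL = 41.35877 mg
Total = 62.09538 + 14.95154 + 41.35877 = 118.4057 mg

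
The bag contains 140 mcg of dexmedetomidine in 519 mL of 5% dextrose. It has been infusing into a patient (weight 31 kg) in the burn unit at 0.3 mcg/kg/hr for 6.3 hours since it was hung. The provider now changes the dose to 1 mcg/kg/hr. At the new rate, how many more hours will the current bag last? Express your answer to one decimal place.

Initial rate:
Dose = 0.3 mcg/kg/hr × 31 kg = 9.3 mcg/hr
Concentration = 140 mcg ÷ 519 mL = 0.2697495 mcg/mL
Rate = 9.3 mcg/hr ÷ 0.2697495 mcg/mL = 34.47643 mL/hr
Volume infused so far = 34.47643 mL/hr × 6.3 hr = 217.2015 mL
Volume remaining = 519 − 217.2015 = 301.7985 mL
New rate:
Dose = 1 mcg/kg/hr × 31 kg = 31 mcg/hr
Rate = 31 mcg/hr ÷ 0.2697495 mcg/mL = 114.9214 mL/hr
Time remaining = 301.7985 mL ÷ 114.9214 mL/hr = 2.626129 hr

2.6 hours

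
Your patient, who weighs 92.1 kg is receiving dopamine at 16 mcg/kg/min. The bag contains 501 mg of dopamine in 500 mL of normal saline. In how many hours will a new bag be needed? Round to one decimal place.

Dose = 16 mcg/kg/min × 92.1 kg = 1473.6 mcg/min
1473.6 mcg/min × 60 min/hr = 88416 mcg/hr
Concentration = 501 mg ÷ 500 mL = 1.002 mg/mL = 1002 mcg/mL
Rate = 88416 mcg/hr ÷ 1002 mcg/mL = 88.23952 mL/hr
Duration = 500 mL ÷ 88.23952 mL/hr = 5.666395 hr

5.7 hours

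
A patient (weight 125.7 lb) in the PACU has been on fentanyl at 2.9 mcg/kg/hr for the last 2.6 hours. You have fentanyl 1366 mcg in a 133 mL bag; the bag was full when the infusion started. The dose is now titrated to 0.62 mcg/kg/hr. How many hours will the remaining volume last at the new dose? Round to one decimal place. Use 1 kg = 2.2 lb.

26.4 hours

Initial rate:
Weight = 125.7 lb ÷ 2.2 lb/kg = 57.13636 kg
Dose = 2.9 mcg/kg/hr × 57.13636 kg = 165.6955 mcg/hr
Concentration = 1366 mcg ÷ 133 mL = 10.27068 mcg/mL
Rate = 165.6955 mcg/hr ÷ 10.27068 mcg/mL = 16.13287 mL/hr
Volume infused so far = 16.13287 mL/hr × 2.6 hr = 41.94545 mL
Volume remaining = 133 − 41.94545 = 91.05455 mL
New rate:
Dose = 0.62 mcg/kg/hr × 57.13636 kg = 35.42455 mcg/hr
Rate = 35.42455 mcg/hr ÷ 10.27068 mcg/mL = 3.449096 mL/hr
Time remaining = 91.05455 mL ÷ 3.449096 mL/hr = 26.39954 hr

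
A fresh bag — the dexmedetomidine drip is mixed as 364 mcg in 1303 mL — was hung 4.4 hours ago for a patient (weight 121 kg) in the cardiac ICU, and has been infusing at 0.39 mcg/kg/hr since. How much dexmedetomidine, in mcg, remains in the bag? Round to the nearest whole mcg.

156 mcg

Dose = 0.39 mcg/kg/hr × 121 kg = 47.19 mcg/hr
Concentration = 364 mcg ÷ 1303 mL = 0.2793553 mcg/mL
Rate = 47.19 mcg/hr ÷ 0.2793553 mcg/mL = 168.9246 mL/hr
Volume infused = 168.9246 mL/hr × 4.4 hr = 743.2684 mL
Volume remaining = 1303 − 743.2684 = 559.7316 mL
Drug remaining = 559.7316 mL × 0.2793553 mcg/mL = 156.364 mcg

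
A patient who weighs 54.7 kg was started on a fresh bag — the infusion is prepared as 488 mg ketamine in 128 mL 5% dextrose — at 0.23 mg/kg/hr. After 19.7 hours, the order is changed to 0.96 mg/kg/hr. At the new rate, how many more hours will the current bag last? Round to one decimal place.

4.6 hours

Initial rate:
Dose = 0.23 mg/kg/hr × 54.7 kg = 12.581 mg/hr
Concentration = 488 mg ÷ 128 mL = 3.8125 mg/mL
Rate = 12.581 mg/hr ÷ 3.8125 mg/mL = 3.299934 mL/hr
Volume infused so far = 3.299934 mL/hr × 19.7 hr = 65.00871 mL
Volume remaining = 128 − 65.00871 = 62.99129 mL
New rate:
Dose = 0.96 mg/kg/hr × 54.7 kg = 52.512 mg/hr
Rate = 52.512 mg/hr ÷ 3.8125 mg/mL = 13.77364 mL/hr
Time remaining = 62.99129 mL ÷ 13.77364 mL/hr = 4.573322 hr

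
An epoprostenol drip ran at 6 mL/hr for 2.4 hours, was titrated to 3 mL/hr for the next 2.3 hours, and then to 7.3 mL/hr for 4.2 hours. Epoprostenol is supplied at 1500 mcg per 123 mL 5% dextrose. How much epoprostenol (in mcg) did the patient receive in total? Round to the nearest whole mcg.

634 mcg

Concentration = 1500 mcg ÷ 123 mL = 12.19512 mcg/mL
Stage 1: 6 mL/hr × 2.4 hr = 14.4 mL → 14.4 mL × 12.19512 mcg/mL = 175.6098 mcg
Stage 2: 3 mL/hr × 2.3 hr = 6.9 mL → 6.9 mL × 12.19512 mcg/mL = 84.14634 mcg
Stage 3: 7.3 mL/hr × 4.2 hr = 30.66 mL → 30.66 mL × 12.19512 mcg/mL = 373.9024 mcg
Total = 175.6098 + 84.14634 + 373.9024 = 633.6585 mcg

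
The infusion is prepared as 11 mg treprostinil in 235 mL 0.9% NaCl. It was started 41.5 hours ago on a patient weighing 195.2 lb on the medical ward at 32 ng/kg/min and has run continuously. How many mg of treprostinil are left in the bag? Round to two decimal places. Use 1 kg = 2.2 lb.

Weight = 195.2 lb ÷ 2.2 lb/kg = 88.72727 kg
Dose = 32 ng/kg/min × 88.72727 kg = 2839.273 ng/min
2839.273 ng/min × 60 min/hr = 170356.4 ng/hr
Concentration = 11 mg ÷ 235 mL = 0.04680851 mg/mL = 46808.51 ng/mL
Rate = 170356.4 ng/hr ÷ 46808.51 ng/mL = 3.639431 mL/hr
Volume infused = 3.639431 mL/hr × 41.5 hr = 151.0364 mL
Volume remaining = 235 − 151.0364 = 83.9636 mL
Drug remaining = 83.9636 mL × 46808.51 ng/mL = 3930211 ng = 3.930211 mg

3.93 mg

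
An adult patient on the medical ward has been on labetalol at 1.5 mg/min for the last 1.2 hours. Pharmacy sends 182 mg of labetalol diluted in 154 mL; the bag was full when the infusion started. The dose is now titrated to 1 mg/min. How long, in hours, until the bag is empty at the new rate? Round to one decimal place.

Initial rate:
1.5 mg/min × 60 min/hr = 90 mg/hr
Concentration = 182 mg ÷ 154 mL = 1.181818 mg/mL
Rate = 90 mg/hr ÷ 1.181818 mg/mL = 76.15385 mL/hr
Volume infused so far = 76.15385 mL/hr × 1.2 hr = 91.38462 mL
Volume remaining = 154 − 91.38462 = 62.61538 mL
New rate:
1 mg/min × 60 min/hr = 60 mg/hr
Rate = 60 mg/hr ÷ 1.181818 mg/mL = 50.76923 mL/hr
Time remaining = 62.61538 mL ÷ 50.76923 mL/hr = 1.233333 hr

1.2 hours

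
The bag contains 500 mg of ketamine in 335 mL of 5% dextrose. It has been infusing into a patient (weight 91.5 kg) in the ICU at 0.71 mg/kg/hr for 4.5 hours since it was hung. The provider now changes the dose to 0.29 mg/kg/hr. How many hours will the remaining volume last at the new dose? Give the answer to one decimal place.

Initial rate:
Dose = 0.71 mg/kg/hr × 91.5 kg = 64.965 mg/hr
Concentration = 500 mg ÷ 335 mL = 1.492537 mg/mL
Rate = 64.965 mg/hr ÷ 1.492537 mg/mL = 43.52655 mL/hr
Volume infused so far = 43.52655 mL/hr × 4.5 hr = 195.8695 mL
Volume remaining = 335 − 195.8695 = 139.1305 mL
New rate:
Dose = 0.29 mg/kg/hr × 91.5 kg = 26.535 mg/hr
Rate = 26.535 mg/hr ÷ 1.492537 mg/mL = 17.77845 mL/hr
Time remaining = 139.1305 mL ÷ 17.77845 mL/hr = 7.825796 hr

7.8 hours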